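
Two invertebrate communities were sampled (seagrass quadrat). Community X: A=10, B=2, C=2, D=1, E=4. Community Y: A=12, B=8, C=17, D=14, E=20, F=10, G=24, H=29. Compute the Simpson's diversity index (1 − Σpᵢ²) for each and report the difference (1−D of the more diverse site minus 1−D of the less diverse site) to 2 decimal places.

Community X: N=19, proportions 0.5263, 0.1053, 0.1053, 0.0526, 0.2105, giving 1−D = 0.6537 (working shown to 4 dp, full precision carried).
Community Y: N=134, proportions 0.0896, 0.0597, 0.1269, 0.1045, 0.1493, 0.0746, 0.1791, 0.2164, giving 1−D = 0.8546.
Difference = |0.6537 − 0.8546| = 0.2009, i.e. 0.20 to 2 decimal places.

0.20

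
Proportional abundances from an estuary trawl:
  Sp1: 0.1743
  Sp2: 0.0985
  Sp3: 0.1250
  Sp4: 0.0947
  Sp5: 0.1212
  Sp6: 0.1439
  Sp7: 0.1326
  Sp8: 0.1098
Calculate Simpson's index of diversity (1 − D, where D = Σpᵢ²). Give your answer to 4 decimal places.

D = 0.1743² + 0.0985² + 0.125² + 0.0947² + 0.1212² + 0.1439² + 0.1326² + 0.1098² = 0.030380 + 0.009702 + 0.015625 + 0.008968 + 0.014689 + 0.020707 + 0.017583 + 0.012056 = 0.129711 (working shown to 6 dp, full precision carried).
So 1 − D = 0.870289, i.e. 0.8703 to 4 decimal places.

0.8703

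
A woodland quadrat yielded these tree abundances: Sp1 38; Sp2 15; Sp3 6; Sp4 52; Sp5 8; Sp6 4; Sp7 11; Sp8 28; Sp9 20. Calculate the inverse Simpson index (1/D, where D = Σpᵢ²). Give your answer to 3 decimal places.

5.717

Total N = 38+15+6+52+8+4+11+28+20 = 182, so the proportions are 0.2087912, 0.0824176, 0.032967, 0.2857143, 0.043956, 0.021978, 0.0604396, 0.1538462, 0.1098901 (working shown to 7 dp, full precision carried).
D = 0.2087912² + 0.0824176² + 0.032967² + 0.2857143² + 0.043956² + 0.021978² + 0.0604396² + 0.1538462² + 0.1098901² = 0.0435938 + 0.0067927 + 0.0010868 + 0.0816327 + 0.0019321 + 0.0004830 + 0.0036529 + 0.0236686 + 0.0120758 = 0.1749185.
So 1/D = 5.71695, i.e. 5.717 to 3 decimal places.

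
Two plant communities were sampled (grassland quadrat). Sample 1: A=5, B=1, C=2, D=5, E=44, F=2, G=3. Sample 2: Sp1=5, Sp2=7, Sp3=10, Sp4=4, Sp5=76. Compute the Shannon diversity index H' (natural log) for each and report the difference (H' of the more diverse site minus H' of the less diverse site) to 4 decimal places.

Sample 1: N=62, proportions 0.080645, 0.016129, 0.032258, 0.080645, 0.709677, 0.032258, 0.048387, giving H' = 1.084116 (working shown to 6 dp, full precision carried).
Sample 2: N=102, proportions 0.04902, 0.068627, 0.098039, 0.039216, 0.745098, giving H' = 0.905607.
Difference = |1.084116 − 0.905607| = 0.178509, i.e. 0.1785 to 4 decimal places.

0.1785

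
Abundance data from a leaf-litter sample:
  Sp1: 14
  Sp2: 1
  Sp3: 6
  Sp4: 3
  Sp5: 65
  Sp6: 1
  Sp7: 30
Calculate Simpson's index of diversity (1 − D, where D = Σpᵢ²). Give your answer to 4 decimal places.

Total N = 14+1+6+3+65+1+30 = 120, so the proportions are 0.116667, 0.008333, 0.05, 0.025, 0.541667, 0.008333, 0.25 (working shown to 6 dp, full precision carried).
D = 0.116667² + 0.008333² + 0.05² + 0.025² + 0.541667² + 0.008333² + 0.25² = 0.013611 + 0.000069 + 0.002500 + 0.000625 + 0.293403 + 0.000069 + 0.062500 = 0.372778.
So 1 − D = 0.627222, i.e. 0.6272 to 4 decimal places.

0.6272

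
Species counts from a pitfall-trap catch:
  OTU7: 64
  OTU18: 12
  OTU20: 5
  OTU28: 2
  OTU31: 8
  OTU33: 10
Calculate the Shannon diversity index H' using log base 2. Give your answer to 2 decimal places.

1.73

Total N = 64+12+5+2+8+10 = 101, so the proportions are 0.6337, 0.1188, 0.0495, 0.0198, 0.0792, 0.099 (working shown to 4 dp, full precision carried).
Each pᵢ log₂ pᵢ term: 0.6337×(-0.6582)=-0.4171, 0.1188×(-3.0732)=-0.3651, 0.0495×(-4.3363)=-0.2147, 0.0198×(-5.6582)=-0.1120, 0.0792×(-3.6582)=-0.2898, 0.099×(-3.3363)=-0.3303.
Sum = -1.7290, so H' = 1.73.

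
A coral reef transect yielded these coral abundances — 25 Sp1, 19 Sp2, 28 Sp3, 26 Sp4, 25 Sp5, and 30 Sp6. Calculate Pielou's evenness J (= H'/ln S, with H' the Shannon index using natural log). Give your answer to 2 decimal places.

0.99

Total N = 25+19+28+26+25+30 = 153, so the proportions are 0.1634, 0.1242, 0.183, 0.1699, 0.1634, 0.1961 (working shown to 4 dp, full precision carried).
H' = −Σ pᵢ ln pᵢ = −((-0.2960) + (-0.2590) + (-0.3108) + (-0.3012) + (-0.2960) + (-0.3195)) = 1.7825.
With S = 6 species, ln S = 1.7918, so J = 1.7825/1.7918 = 0.9948, i.e. 0.99 to 2 decimal places.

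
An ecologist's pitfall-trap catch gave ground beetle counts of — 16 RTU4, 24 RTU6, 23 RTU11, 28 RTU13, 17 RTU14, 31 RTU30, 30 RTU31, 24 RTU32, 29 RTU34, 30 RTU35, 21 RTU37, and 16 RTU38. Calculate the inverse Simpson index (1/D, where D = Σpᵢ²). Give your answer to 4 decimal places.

Total N = 16+24+23+28+17+31+30+24+29+30+21+16 = 289, so the proportions are 0.055363322, 0.083044983, 0.079584775, 0.096885813, 0.058823529, 0.107266436, 0.103806228, 0.083044983, 0.100346021, 0.103806228, 0.07266436, 0.055363322 (working shown to 9 dp, full precision carried).
D = 0.055363322² + 0.083044983² + 0.079584775² + 0.096885813² + 0.058823529² + 0.107266436² + 0.103806228² + 0.083044983² + 0.100346021² + 0.103806228² + 0.07266436² + 0.055363322² = 0.003065097 + 0.006896469 + 0.006333736 + 0.009386861 + 0.003460208 + 0.011506088 + 0.010775733 + 0.006896469 + 0.010069324 + 0.010775733 + 0.005280109 + 0.003065097 = 0.087510925.
So 1/D = 11.427145, i.e. 11.4271 to 4 decimal places.

11.4271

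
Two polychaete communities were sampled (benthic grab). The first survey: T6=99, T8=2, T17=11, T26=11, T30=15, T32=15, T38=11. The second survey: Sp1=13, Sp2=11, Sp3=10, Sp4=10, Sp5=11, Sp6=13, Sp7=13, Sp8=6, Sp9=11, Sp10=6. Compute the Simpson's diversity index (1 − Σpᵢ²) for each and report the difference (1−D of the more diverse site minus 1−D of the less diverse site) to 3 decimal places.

The first survey: N=164, proportions 0.60366, 0.0122, 0.06707, 0.06707, 0.09146, 0.09146, 0.06707, giving 1−D = 0.60522 (working shown to 5 dp, full precision carried).
The second survey: N=104, proportions 0.125, 0.10577, 0.09615, 0.09615, 0.10577, 0.125, 0.125, 0.05769, 0.10577, 0.05769, giving 1−D = 0.89442.
Difference = |0.60522 − 0.89442| = 0.28920, i.e. 0.289 to 3 decimal places.

0.289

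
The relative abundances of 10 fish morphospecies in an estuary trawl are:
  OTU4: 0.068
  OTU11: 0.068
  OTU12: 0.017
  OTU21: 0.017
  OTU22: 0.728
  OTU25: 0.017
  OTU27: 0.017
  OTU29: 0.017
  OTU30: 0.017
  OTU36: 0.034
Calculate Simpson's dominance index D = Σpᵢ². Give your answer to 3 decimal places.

D = 0.068² + 0.068² + 0.017² + 0.017² + 0.728² + 0.017² + 0.017² + 0.017² + 0.017² + 0.034² = 0.00462 + 0.00462 + 0.00029 + 0.00029 + 0.52998 + 0.00029 + 0.00029 + 0.00029 + 0.00029 + 0.00116 = 0.54212 (working shown to 5 dp, full precision carried).
To 3 decimal places, D = 0.542.

0.542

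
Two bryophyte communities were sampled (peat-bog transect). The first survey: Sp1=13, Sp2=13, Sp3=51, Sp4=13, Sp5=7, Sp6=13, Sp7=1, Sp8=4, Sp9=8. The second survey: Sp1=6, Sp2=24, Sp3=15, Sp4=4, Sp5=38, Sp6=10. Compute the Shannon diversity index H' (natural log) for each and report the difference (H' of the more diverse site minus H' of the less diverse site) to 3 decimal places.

The first survey: N=123, proportions 0.105691, 0.105691, 0.414634, 0.105691, 0.056911, 0.105691, 0.00813, 0.03252, 0.065041, giving H' = 1.806473 (working shown to 6 dp, full precision carried).
The second survey: N=97, proportions 0.061856, 0.247423, 0.154639, 0.041237, 0.391753, 0.103093, giving H' = 1.539207.
Difference = |1.806473 − 1.539207| = 0.267266, i.e. 0.267 to 3 decimal places.

0.267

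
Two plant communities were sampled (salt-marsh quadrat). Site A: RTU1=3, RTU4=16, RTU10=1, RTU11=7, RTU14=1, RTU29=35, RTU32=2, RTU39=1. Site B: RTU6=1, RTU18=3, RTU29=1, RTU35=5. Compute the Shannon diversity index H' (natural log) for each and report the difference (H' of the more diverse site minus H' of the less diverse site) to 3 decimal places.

0.186

Site A: N=66, proportions 0.04545, 0.24242, 0.01515, 0.10606, 0.01515, 0.5303, 0.0303, 0.01515, giving H' = 1.35477 (working shown to 5 dp, full precision carried).
Site B: N=10, proportions 0.1, 0.3, 0.1, 0.5, giving H' = 1.16828.
Difference = |1.35477 − 1.16828| = 0.18649, i.e. 0.186 to 3 decimal places.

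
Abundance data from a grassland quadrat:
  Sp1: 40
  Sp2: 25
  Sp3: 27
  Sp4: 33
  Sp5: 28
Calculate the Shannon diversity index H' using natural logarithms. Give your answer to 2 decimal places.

1.59

Total N = 40+25+27+33+28 = 153, so the proportions are 0.2614, 0.1634, 0.1765, 0.2157, 0.183 (working shown to 4 dp, full precision carried).
Each pᵢ ln pᵢ term: 0.2614×(-1.3416)=-0.3507, 0.1634×(-1.8116)=-0.2960, 0.1765×(-1.7346)=-0.3061, 0.2157×(-1.5339)=-0.3308, 0.183×(-1.6982)=-0.3108.
Sum = -1.5945, so H' = 1.59.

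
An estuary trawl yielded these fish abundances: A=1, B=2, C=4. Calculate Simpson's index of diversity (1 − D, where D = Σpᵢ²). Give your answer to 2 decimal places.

0.57

Total N = 1+2+4 = 7, so the proportions are 0.1429, 0.2857, 0.5714 (working shown to 4 dp, full precision carried).
D = 0.1429² + 0.2857² + 0.5714² = 0.0204 + 0.0816 + 0.3265 = 0.4286.
So 1 − D = 0.5714, i.e. 0.57 to 2 decimal places.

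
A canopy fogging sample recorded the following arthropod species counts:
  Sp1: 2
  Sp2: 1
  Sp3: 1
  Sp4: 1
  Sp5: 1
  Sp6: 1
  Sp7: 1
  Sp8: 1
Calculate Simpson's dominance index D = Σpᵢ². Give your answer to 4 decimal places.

0.1358

Total N = 2+1+1+1+1+1+1+1 = 9, so the proportions are 0.222222, 0.111111, 0.111111, 0.111111, 0.111111, 0.111111, 0.111111, 0.111111 (working shown to 6 dp, full precision carried).
D = 0.222222² + 0.111111² + 0.111111² + 0.111111² + 0.111111² + 0.111111² + 0.111111² + 0.111111² = 0.049383 + 0.012346 + 0.012346 + 0.012346 + 0.012346 + 0.012346 + 0.012346 + 0.012346 = 0.135802.
To 4 decimal places, D = 0.1358.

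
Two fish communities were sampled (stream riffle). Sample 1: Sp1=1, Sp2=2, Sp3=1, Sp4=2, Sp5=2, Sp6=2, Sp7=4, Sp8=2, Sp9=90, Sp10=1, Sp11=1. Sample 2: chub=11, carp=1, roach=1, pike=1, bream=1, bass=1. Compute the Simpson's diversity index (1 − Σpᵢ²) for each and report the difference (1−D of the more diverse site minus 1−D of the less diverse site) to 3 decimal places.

0.206

Sample 1: N=108, proportions 0.009259, 0.018519, 0.009259, 0.018519, 0.018519, 0.018519, 0.037037, 0.018519, 0.833333, 0.009259, 0.009259, giving 1−D = 0.302126 (working shown to 6 dp, full precision carried).
Sample 2: N=16, proportions 0.6875, 0.0625, 0.0625, 0.0625, 0.0625, 0.0625, giving 1−D = 0.507812.
Difference = |0.302126 − 0.507812| = 0.205686, i.e. 0.206 to 3 decimal places.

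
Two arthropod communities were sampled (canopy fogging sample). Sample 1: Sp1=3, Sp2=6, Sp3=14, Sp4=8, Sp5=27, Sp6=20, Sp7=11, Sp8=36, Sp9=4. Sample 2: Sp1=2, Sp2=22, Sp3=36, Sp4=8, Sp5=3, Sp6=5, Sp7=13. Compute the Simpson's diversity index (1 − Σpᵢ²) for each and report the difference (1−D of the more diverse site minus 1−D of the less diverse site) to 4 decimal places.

0.0866

Sample 1: N=129, proportions 0.023256, 0.046512, 0.108527, 0.062016, 0.209302, 0.155039, 0.085271, 0.27907, 0.031008, giving 1−D = 0.827715 (working shown to 6 dp, full precision carried).
Sample 2: N=89, proportions 0.022472, 0.247191, 0.404494, 0.089888, 0.033708, 0.05618, 0.146067, giving 1−D = 0.741068.
Difference = |0.827715 − 0.741068| = 0.086647, i.e. 0.0866 to 4 decimal places.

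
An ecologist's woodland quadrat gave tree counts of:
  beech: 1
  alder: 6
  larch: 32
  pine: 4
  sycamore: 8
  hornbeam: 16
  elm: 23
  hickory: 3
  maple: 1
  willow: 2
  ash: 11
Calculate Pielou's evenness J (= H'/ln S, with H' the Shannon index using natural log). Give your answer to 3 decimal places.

0.813

Total N = 1+6+32+4+8+16+23+3+1+2+11 = 107, so the proportions are 0.00935, 0.05607, 0.29907, 0.03738, 0.07477, 0.14953, 0.21495, 0.02804, 0.00935, 0.01869, 0.1028 (working shown to 5 dp, full precision carried).
H' = −Σ pᵢ ln pᵢ = −((-0.04367) + (-0.16156) + (-0.36100) + (-0.12286) + (-0.19390) + (-0.28415) + (-0.33046) + (-0.10021) + (-0.04367) + (-0.07439) + (-0.23387)) = 1.94973.
With S = 11 species, ln S = 2.39790, so J = 1.94973/2.39790 = 0.81310, i.e. 0.813 to 3 decimal places.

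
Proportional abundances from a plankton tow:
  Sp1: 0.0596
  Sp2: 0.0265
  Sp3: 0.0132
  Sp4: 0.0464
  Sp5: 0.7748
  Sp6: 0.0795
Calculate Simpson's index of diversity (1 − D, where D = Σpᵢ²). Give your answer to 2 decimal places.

D = 0.0596² + 0.0265² + 0.0132² + 0.0464² + 0.7748² + 0.0795² = 0.0036 + 0.0007 + 0.0002 + 0.0022 + 0.6003 + 0.0063 = 0.6132 (working shown to 4 dp, full precision carried).
So 1 − D = 0.3868, i.e. 0.39 to 2 decimal places.

0.39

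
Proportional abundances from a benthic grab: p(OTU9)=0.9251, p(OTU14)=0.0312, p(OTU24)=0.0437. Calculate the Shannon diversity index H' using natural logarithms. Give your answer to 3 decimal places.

0.317

Each pᵢ ln pᵢ term (working shown to 5 dp, full precision carried): 0.9251×(-0.07785)=-0.07202, 0.0312×(-3.46734)=-0.10818, 0.0437×(-3.13041)=-0.13680.
Sum = -0.31700, so H' = 0.317.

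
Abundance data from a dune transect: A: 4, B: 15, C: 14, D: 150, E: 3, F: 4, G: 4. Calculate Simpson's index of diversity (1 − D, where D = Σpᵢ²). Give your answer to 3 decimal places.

0.389

Total N = 4+15+14+150+3+4+4 = 194, so the proportions are 0.02062, 0.07732, 0.07216, 0.7732, 0.01546, 0.02062, 0.02062 (working shown to 5 dp, full precision carried).
D = 0.02062² + 0.07732² + 0.07216² + 0.7732² + 0.01546² + 0.02062² + 0.02062² = 0.00043 + 0.00598 + 0.00521 + 0.59783 + 0.00024 + 0.00043 + 0.00043 = 0.61053.
So 1 − D = 0.38947, i.e. 0.389 to 3 decimal places.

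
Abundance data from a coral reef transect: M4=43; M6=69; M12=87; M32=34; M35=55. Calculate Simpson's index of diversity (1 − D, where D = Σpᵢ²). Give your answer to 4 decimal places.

0.7786

Total N = 43+69+87+34+55 = 288, so the proportions are 0.149306, 0.239583, 0.302083, 0.118056, 0.190972 (working shown to 6 dp, full precision carried).
D = 0.149306² + 0.239583² + 0.302083² + 0.118056² + 0.190972² = 0.022292 + 0.057400 + 0.091254 + 0.013937 + 0.036470 = 0.221354.
So 1 − D = 0.778646, i.e. 0.7786 to 4 decimal places.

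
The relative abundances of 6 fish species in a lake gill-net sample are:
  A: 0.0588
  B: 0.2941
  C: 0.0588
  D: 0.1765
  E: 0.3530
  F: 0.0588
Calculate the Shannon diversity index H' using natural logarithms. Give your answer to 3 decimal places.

Each pᵢ ln pᵢ term (working shown to 5 dp, full precision carried): 0.0588×(-2.83361)=-0.16662, 0.2941×(-1.22384)=-0.35993, 0.0588×(-2.83361)=-0.16662, 0.1765×(-1.73443)=-0.30613, 0.353×(-1.04129)=-0.36757, 0.0588×(-2.83361)=-0.16662.
Sum = -1.53348, so H' = 1.533.

1.533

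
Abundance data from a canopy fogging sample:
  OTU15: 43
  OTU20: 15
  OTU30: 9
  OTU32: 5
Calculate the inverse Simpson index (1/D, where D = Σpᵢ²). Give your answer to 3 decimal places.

2.378

Total N = 43+15+9+5 = 72, so the proportions are 0.597222, 0.208333, 0.125, 0.069444 (working shown to 6 dp, full precision carried).
D = 0.597222² + 0.208333² + 0.125² + 0.069444² = 0.356674 + 0.043403 + 0.015625 + 0.004823 = 0.420525.
So 1/D = 2.37798, i.e. 2.378 to 3 decimal places.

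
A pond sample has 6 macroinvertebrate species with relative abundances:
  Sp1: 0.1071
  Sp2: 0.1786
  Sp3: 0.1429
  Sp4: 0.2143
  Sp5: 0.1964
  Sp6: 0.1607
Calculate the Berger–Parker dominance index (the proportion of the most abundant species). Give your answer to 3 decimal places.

The largest proportion is 0.2143, i.e. d = 0.214 to 3 decimal places.

0.214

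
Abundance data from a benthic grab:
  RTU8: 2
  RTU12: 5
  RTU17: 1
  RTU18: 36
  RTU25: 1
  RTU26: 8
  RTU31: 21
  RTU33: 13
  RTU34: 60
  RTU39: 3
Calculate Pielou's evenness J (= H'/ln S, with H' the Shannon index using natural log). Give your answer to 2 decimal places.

Total N = 2+5+1+36+1+8+21+13+60+3 = 150, so the proportions are 0.0133, 0.0333, 0.0067, 0.24, 0.0067, 0.0533, 0.14, 0.0867, 0.4, 0.02 (working shown to 4 dp, full precision carried).
H' = −Σ pᵢ ln pᵢ = −((-0.0576) + (-0.1134) + (-0.0334) + (-0.3425) + (-0.0334) + (-0.1563) + (-0.2753) + (-0.2120) + (-0.3665) + (-0.0782)) = 1.6686.
With S = 10 species, ln S = 2.3026, so J = 1.6686/2.3026 = 0.7246, i.e. 0.72 to 2 decimal places.

0.72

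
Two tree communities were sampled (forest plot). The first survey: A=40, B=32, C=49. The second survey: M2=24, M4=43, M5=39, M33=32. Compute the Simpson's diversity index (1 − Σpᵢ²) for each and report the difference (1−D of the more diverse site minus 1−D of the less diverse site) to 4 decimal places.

The first survey: N=121, proportions 0.3305785, 0.2644628, 0.4049587, giving 1−D = 0.6567857 (working shown to 7 dp, full precision carried).
The second survey: N=138, proportions 0.173913, 0.3115942, 0.2826087, 0.2318841, giving 1−D = 0.7390254.
Difference = |0.6567857 − 0.7390254| = 0.0822397, i.e. 0.0822 to 4 decimal places.

0.0822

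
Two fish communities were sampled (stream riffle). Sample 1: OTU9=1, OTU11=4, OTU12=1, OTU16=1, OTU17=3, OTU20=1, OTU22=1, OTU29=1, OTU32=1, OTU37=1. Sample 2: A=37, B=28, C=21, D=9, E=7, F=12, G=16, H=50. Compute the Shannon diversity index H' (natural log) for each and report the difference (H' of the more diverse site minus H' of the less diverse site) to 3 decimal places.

0.226

Sample 1: N=15, proportions 0.06667, 0.26667, 0.06667, 0.06667, 0.2, 0.06667, 0.06667, 0.06667, 0.06667, 0.06667, giving H' = 2.11865 (working shown to 5 dp, full precision carried).
Sample 2: N=180, proportions 0.20556, 0.15556, 0.11667, 0.05, 0.03889, 0.06667, 0.08889, 0.27778, giving H' = 1.89285.
Difference = |2.11865 − 1.89285| = 0.22580, i.e. 0.226 to 3 decimal places.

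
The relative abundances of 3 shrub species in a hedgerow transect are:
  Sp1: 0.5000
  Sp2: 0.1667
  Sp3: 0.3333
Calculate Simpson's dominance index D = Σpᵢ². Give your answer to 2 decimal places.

D = 0.5² + 0.1667² + 0.3333² = 0.2500 + 0.0278 + 0.1111 = 0.3889 (working shown to 4 dp, full precision carried).
To 2 decimal places, D = 0.39.

0.39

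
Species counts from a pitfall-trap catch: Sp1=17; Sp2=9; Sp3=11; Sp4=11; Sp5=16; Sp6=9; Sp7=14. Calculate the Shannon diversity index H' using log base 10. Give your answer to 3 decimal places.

0.832

Total N = 17+9+11+11+16+9+14 = 87, so the proportions are 0.1954, 0.10345, 0.12644, 0.12644, 0.18391, 0.10345, 0.16092 (working shown to 5 dp, full precision carried).
Each pᵢ log₁₀ pᵢ term: 0.1954×(-0.70907)=-0.13855, 0.10345×(-0.98528)=-0.10193, 0.12644×(-0.89813)=-0.11356, 0.12644×(-0.89813)=-0.11356, 0.18391×(-0.73540)=-0.13525, 0.10345×(-0.98528)=-0.10193, 0.16092×(-0.79339)=-0.12767.
Sum = -0.83243, so H' = 0.832.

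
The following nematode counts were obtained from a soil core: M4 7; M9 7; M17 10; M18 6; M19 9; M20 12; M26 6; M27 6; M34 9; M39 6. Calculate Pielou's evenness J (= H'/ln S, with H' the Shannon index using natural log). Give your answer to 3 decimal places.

Total N = 7+7+10+6+9+12+6+6+9+6 = 78, so the proportions are 0.08974, 0.08974, 0.12821, 0.07692, 0.11538, 0.15385, 0.07692, 0.07692, 0.11538, 0.07692 (working shown to 5 dp, full precision carried).
H' = −Σ pᵢ ln pᵢ = −((-0.21635) + (-0.21635) + (-0.26335) + (-0.19730) + (-0.24917) + (-0.28797) + (-0.19730) + (-0.19730) + (-0.24917) + (-0.19730)) = 2.27158.
With S = 10 species, ln S = 2.30259, so J = 2.27158/2.30259 = 0.98654, i.e. 0.987 to 3 decimal places.

0.987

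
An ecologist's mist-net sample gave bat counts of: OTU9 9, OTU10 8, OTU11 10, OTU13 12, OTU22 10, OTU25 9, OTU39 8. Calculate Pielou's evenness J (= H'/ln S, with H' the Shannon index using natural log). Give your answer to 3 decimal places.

Total N = 9+8+10+12+10+9+8 = 66, so the proportions are 0.13636, 0.12121, 0.15152, 0.18182, 0.15152, 0.13636, 0.12121 (working shown to 5 dp, full precision carried).
H' = −Σ pᵢ ln pᵢ = −((-0.27170) + (-0.25578) + (-0.28592) + (-0.30995) + (-0.28592) + (-0.27170) + (-0.25578)) = 1.93675.
With S = 7 species, ln S = 1.94591, so J = 1.93675/1.94591 = 0.99529, i.e. 0.995 to 3 decimal places.

0.995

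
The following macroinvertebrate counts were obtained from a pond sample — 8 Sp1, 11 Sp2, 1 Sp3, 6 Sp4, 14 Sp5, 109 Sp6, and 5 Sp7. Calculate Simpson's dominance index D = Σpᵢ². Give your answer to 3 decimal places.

0.520

Total N = 8+11+1+6+14+109+5 = 154, so the proportions are 0.05195, 0.07143, 0.00649, 0.03896, 0.09091, 0.70779, 0.03247 (working shown to 5 dp, full precision carried).
D = 0.05195² + 0.07143² + 0.00649² + 0.03896² + 0.09091² + 0.70779² + 0.03247² = 0.00270 + 0.00510 + 0.00004 + 0.00152 + 0.00826 + 0.50097 + 0.00105 = 0.51965.
To 3 decimal places, D = 0.520.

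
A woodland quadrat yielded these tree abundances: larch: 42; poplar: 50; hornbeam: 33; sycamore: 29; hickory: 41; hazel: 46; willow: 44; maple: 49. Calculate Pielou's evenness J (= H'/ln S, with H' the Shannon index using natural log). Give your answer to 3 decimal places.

0.993

Total N = 42+50+33+29+41+46+44+49 = 334, so the proportions are 0.12575, 0.1497, 0.0988, 0.08683, 0.12275, 0.13772, 0.13174, 0.14671 (working shown to 5 dp, full precision carried).
H' = −Σ pᵢ ln pᵢ = −((-0.26074) + (-0.28430) + (-0.22869) + (-0.21219) + (-0.25749) + (-0.27304) + (-0.26702) + (-0.28158)) = 2.06504.
With S = 8 species, ln S = 2.07944, so J = 2.06504/2.07944 = 0.99308, i.e. 0.993 to 3 decimal places.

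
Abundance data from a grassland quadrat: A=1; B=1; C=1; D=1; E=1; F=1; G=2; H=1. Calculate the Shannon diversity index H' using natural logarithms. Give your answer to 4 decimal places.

2.0432

Total N = 1+1+1+1+1+1+2+1 = 9, so the proportions are 0.111111, 0.111111, 0.111111, 0.111111, 0.111111, 0.111111, 0.222222, 0.111111 (working shown to 6 dp, full precision carried).
Each pᵢ ln pᵢ term: 0.111111×(-2.197225)=-0.244136, 0.111111×(-2.197225)=-0.244136, 0.111111×(-2.197225)=-0.244136, 0.111111×(-2.197225)=-0.244136, 0.111111×(-2.197225)=-0.244136, 0.111111×(-2.197225)=-0.244136, 0.222222×(-1.504077)=-0.334239, 0.111111×(-2.197225)=-0.244136.
Sum = -2.043192, so H' = 2.0432.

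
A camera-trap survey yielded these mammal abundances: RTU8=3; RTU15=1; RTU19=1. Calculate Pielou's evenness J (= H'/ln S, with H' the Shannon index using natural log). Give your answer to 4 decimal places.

0.8650

Total N = 3+1+1 = 5, so the proportions are 0.6, 0.2, 0.2 (working shown to 6 dp, full precision carried).
H' = −Σ pᵢ ln pᵢ = −((-0.306495) + (-0.321888) + (-0.321888)) = 0.950271.
With S = 3 species, ln S = 1.098612, so J = 0.950271/1.098612 = 0.864974, i.e. 0.8650 to 4 decimal places.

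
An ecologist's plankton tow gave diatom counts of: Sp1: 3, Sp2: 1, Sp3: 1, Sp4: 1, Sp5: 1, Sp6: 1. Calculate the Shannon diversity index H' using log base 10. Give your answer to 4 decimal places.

0.7242

Total N = 3+1+1+1+1+1 = 8, so the proportions are 0.375, 0.125, 0.125, 0.125, 0.125, 0.125 (working shown to 6 dp, full precision carried).
Each pᵢ log₁₀ pᵢ term: 0.375×(-0.425969)=-0.159738, 0.125×(-0.903090)=-0.112886, 0.125×(-0.903090)=-0.112886, 0.125×(-0.903090)=-0.112886, 0.125×(-0.903090)=-0.112886, 0.125×(-0.903090)=-0.112886.
Sum = -0.724170, so H' = 0.7242.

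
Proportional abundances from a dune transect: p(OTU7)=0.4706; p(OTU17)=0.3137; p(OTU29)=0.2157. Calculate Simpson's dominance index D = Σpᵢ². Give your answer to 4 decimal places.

D = 0.4706² + 0.3137² + 0.2157² = 0.221464 + 0.098408 + 0.046526 = 0.366399 (working shown to 6 dp, full precision carried).
To 4 decimal places, D = 0.3664.

0.3664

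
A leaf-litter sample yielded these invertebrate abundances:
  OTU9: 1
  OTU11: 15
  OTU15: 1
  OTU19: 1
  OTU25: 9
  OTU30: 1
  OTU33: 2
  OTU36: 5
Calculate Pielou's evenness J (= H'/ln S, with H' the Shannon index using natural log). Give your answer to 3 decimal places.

0.750

Total N = 1+15+1+1+9+1+2+5 = 35, so the proportions are 0.02857, 0.42857, 0.02857, 0.02857, 0.25714, 0.02857, 0.05714, 0.14286 (working shown to 5 dp, full precision carried).
H' = −Σ pᵢ ln pᵢ = −((-0.10158) + (-0.36313) + (-0.10158) + (-0.10158) + (-0.34923) + (-0.10158) + (-0.16355) + (-0.27799)) = 1.56023.
With S = 8 species, ln S = 2.07944, so J = 1.56023/2.07944 = 0.75031, i.e. 0.750 to 3 decimal places.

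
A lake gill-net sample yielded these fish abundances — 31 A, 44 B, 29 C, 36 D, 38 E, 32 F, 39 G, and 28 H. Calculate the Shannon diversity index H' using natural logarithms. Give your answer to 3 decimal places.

2.068

Total N = 31+44+29+36+38+32+39+28 = 277, so the proportions are 0.11191, 0.15884, 0.10469, 0.12996, 0.13718, 0.11552, 0.14079, 0.10108 (working shown to 5 dp, full precision carried).
Each pᵢ ln pᵢ term: 0.11191×(-2.19003)=-0.24509, 0.15884×(-1.83983)=-0.29225, 0.10469×(-2.25672)=-0.23626, 0.12996×(-2.04050)=-0.26519, 0.13718×(-1.98643)=-0.27251, 0.11552×(-2.15828)=-0.24933, 0.14079×(-1.96046)=-0.27602, 0.10108×(-2.29181)=-0.23166.
Sum = -2.06832, so H' = 2.068.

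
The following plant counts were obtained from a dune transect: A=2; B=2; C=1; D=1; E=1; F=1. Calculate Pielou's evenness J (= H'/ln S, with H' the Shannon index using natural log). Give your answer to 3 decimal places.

0.967

Total N = 2+2+1+1+1+1 = 8, so the proportions are 0.25, 0.25, 0.125, 0.125, 0.125, 0.125 (working shown to 5 dp, full precision carried).
H' = −Σ pᵢ ln pᵢ = −((-0.34657) + (-0.34657) + (-0.25993) + (-0.25993) + (-0.25993) + (-0.25993)) = 1.73287.
With S = 6 species, ln S = 1.79176, so J = 1.73287/1.79176 = 0.96713, i.e. 0.967 to 3 decimal places.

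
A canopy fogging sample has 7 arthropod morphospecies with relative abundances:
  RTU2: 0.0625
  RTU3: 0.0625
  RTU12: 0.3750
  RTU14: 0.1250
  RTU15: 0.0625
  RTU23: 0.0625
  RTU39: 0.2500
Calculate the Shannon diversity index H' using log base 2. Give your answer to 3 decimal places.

2.406

Each pᵢ log₂ pᵢ term (working shown to 5 dp, full precision carried): 0.0625×(-4.00000)=-0.25000, 0.0625×(-4.00000)=-0.25000, 0.375×(-1.41504)=-0.53064, 0.125×(-3.00000)=-0.37500, 0.0625×(-4.00000)=-0.25000, 0.0625×(-4.00000)=-0.25000, 0.25×(-2.00000)=-0.50000.
Sum = -2.40564, so H' = 2.406.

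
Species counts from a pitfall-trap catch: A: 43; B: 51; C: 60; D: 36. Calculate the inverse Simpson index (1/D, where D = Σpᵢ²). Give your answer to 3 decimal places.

Total N = 43+51+60+36 = 190, so the proportions are 0.2263158, 0.2684211, 0.3157895, 0.1894737 (working shown to 7 dp, full precision carried).
D = 0.2263158² + 0.2684211² + 0.3157895² + 0.1894737² = 0.0512188 + 0.0720499 + 0.0997230 + 0.0359003 = 0.2588920.
So 1/D = 3.86262, i.e. 3.863 to 3 decimal places.

3.863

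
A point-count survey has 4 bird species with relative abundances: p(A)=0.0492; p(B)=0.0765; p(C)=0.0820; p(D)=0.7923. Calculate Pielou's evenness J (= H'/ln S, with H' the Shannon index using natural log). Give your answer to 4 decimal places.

0.5297

H' = −Σ pᵢ ln pᵢ = −((-0.148184) + (-0.196641) + (-0.205085) + (-0.184459)) = 0.734369 (working shown to 6 dp, full precision carried).
With S = 4 species, ln S = 1.386294, so J = 0.734369/1.386294 = 0.529735, i.e. 0.5297 to 4 decimal places.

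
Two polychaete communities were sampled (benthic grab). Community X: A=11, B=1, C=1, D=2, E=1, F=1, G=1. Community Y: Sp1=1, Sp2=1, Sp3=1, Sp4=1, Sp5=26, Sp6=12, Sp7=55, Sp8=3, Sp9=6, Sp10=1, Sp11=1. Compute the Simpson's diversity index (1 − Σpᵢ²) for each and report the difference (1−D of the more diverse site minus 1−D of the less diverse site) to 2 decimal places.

Community X: N=18, proportions 0.6111, 0.0556, 0.0556, 0.1111, 0.0556, 0.0556, 0.0556, giving 1−D = 0.5988 (working shown to 4 dp, full precision carried).
Community Y: N=108, proportions 0.0093, 0.0093, 0.0093, 0.0093, 0.2407, 0.1111, 0.5093, 0.0278, 0.0556, 0.0093, 0.0093, giving 1−D = 0.6660.
Difference = |0.5988 − 0.6660| = 0.0672, i.e. 0.07 to 2 decimal places.

0.07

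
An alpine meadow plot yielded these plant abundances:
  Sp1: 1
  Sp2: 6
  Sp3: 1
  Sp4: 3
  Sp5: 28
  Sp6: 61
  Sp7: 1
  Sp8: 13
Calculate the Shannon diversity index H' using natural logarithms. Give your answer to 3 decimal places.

Total N = 1+6+1+3+28+61+1+13 = 114, so the proportions are 0.00877, 0.05263, 0.00877, 0.02632, 0.24561, 0.53509, 0.00877, 0.11404 (working shown to 5 dp, full precision carried).
Each pᵢ ln pᵢ term: 0.00877×(-4.73620)=-0.04155, 0.05263×(-2.94444)=-0.15497, 0.00877×(-4.73620)=-0.04155, 0.02632×(-3.63759)=-0.09573, 0.24561×(-1.40399)=-0.34484, 0.53509×(-0.62532)=-0.33460, 0.00877×(-4.73620)=-0.04155, 0.11404×(-2.17125)=-0.24760.
Sum = -1.30238, so H' = 1.302.

1.302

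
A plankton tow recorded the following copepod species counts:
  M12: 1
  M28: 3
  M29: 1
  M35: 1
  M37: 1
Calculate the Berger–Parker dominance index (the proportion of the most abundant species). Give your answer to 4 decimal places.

Total N = 1+3+1+1+1 = 7, so the proportions are 0.142857, 0.428571, 0.142857, 0.142857, 0.142857 (working shown to 6 dp, full precision carried).
The largest proportion is 0.428571, i.e. d = 0.4286 to 4 decimal places.

0.4286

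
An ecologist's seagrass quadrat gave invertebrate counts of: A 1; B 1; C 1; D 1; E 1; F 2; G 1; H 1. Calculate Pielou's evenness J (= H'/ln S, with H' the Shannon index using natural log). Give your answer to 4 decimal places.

Total N = 1+1+1+1+1+2+1+1 = 9, so the proportions are 0.111111, 0.111111, 0.111111, 0.111111, 0.111111, 0.222222, 0.111111, 0.111111 (working shown to 6 dp, full precision carried).
H' = −Σ pᵢ ln pᵢ = −((-0.244136) + (-0.244136) + (-0.244136) + (-0.244136) + (-0.244136) + (-0.334239) + (-0.244136) + (-0.244136)) = 2.043192.
With S = 8 species, ln S = 2.079442, so J = 2.043192/2.079442 = 0.982568, i.e. 0.9826 to 4 decimal places.

0.9826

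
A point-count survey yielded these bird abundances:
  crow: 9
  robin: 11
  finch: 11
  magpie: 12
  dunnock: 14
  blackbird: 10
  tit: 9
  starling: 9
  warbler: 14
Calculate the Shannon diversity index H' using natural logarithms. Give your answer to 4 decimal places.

Total N = 9+11+11+12+14+10+9+9+14 = 99, so the proportions are 0.090909, 0.111111, 0.111111, 0.121212, 0.141414, 0.10101, 0.090909, 0.090909, 0.141414 (working shown to 6 dp, full precision carried).
Each pᵢ ln pᵢ term: 0.090909×(-2.397895)=-0.217990, 0.111111×(-2.197225)=-0.244136, 0.111111×(-2.197225)=-0.244136, 0.121212×(-2.110213)=-0.255783, 0.141414×(-1.956063)=-0.276615, 0.10101×(-2.292535)=-0.231569, 0.090909×(-2.397895)=-0.217990, 0.090909×(-2.397895)=-0.217990, 0.141414×(-1.956063)=-0.276615.
Sum = -2.182826, so H' = 2.1828.

2.1828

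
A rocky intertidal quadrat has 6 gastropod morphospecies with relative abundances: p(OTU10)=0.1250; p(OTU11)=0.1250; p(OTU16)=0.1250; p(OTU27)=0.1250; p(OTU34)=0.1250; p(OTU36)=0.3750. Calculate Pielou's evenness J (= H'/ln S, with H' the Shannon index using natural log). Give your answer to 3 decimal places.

H' = −Σ pᵢ ln pᵢ = −((-0.25993) + (-0.25993) + (-0.25993) + (-0.25993) + (-0.25993) + (-0.36781)) = 1.66746 (working shown to 5 dp, full precision carried).
With S = 6 species, ln S = 1.79176, so J = 1.66746/1.79176 = 0.93063, i.e. 0.931 to 3 decimal places.

0.931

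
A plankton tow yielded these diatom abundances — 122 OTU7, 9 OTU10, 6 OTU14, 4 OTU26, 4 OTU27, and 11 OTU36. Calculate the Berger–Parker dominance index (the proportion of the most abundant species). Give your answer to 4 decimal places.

Total N = 122+9+6+4+4+11 = 156, so the proportions are 0.782051, 0.057692, 0.038462, 0.025641, 0.025641, 0.070513 (working shown to 6 dp, full precision carried).
The largest proportion is 0.782051, i.e. d = 0.7821 to 4 decimal places.

0.7821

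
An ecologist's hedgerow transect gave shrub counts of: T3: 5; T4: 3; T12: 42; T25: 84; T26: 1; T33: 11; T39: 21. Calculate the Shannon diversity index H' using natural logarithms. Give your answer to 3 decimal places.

Total N = 5+3+42+84+1+11+21 = 167, so the proportions are 0.02994, 0.01796, 0.2515, 0.50299, 0.00599, 0.06587, 0.12575 (working shown to 5 dp, full precision carried).
Each pᵢ ln pᵢ term: 0.02994×(-3.50856)=-0.10505, 0.01796×(-4.01938)=-0.07220, 0.2515×(-1.38032)=-0.34715, 0.50299×(-0.68718)=-0.34565, 0.00599×(-5.11799)=-0.03065, 0.06587×(-2.72010)=-0.17917, 0.12575×(-2.07347)=-0.26074.
Sum = -1.34060, so H' = 1.341.

1.341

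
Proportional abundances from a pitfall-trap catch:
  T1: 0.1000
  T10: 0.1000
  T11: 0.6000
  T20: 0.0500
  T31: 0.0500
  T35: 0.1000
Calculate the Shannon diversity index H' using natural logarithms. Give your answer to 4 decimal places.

1.2968

Each pᵢ ln pᵢ term (working shown to 6 dp, full precision carried): 0.1×(-2.302585)=-0.230259, 0.1×(-2.302585)=-0.230259, 0.6×(-0.510826)=-0.306495, 0.05×(-2.995732)=-0.149787, 0.05×(-2.995732)=-0.149787, 0.1×(-2.302585)=-0.230259.
Sum = -1.296844, so H' = 1.2968.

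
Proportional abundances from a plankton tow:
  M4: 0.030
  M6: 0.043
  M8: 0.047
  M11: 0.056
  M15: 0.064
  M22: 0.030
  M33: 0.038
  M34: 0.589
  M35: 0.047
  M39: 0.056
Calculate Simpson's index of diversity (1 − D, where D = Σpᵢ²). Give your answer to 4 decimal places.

0.6332

D = 0.03² + 0.043² + 0.047² + 0.056² + 0.064² + 0.03² + 0.038² + 0.589² + 0.047² + 0.056² = 0.000900 + 0.001849 + 0.002209 + 0.003136 + 0.004096 + 0.000900 + 0.001444 + 0.346921 + 0.002209 + 0.003136 = 0.366800 (working shown to 6 dp, full precision carried).
So 1 − D = 0.633200, i.e. 0.6332 to 4 decimal places.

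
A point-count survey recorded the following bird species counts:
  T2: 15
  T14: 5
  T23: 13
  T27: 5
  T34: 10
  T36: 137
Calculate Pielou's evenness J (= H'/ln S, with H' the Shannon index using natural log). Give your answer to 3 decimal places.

Total N = 15+5+13+5+10+137 = 185, so the proportions are 0.08108, 0.02703, 0.07027, 0.02703, 0.05405, 0.74054 (working shown to 5 dp, full precision carried).
H' = −Σ pᵢ ln pᵢ = −((-0.20370) + (-0.09759) + (-0.18660) + (-0.09759) + (-0.15772) + (-0.22244)) = 0.96564.
With S = 6 species, ln S = 1.79176, so J = 0.96564/1.79176 = 0.53893, i.e. 0.539 to 3 decimal places.

0.539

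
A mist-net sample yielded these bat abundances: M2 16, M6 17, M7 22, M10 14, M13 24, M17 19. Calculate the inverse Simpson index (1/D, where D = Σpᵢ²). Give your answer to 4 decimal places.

5.8020

Total N = 16+17+22+14+24+19 = 112, so the proportions are 0.14285714, 0.15178571, 0.19642857, 0.125, 0.21428571, 0.16964286 (working shown to 8 dp, full precision carried).
D = 0.14285714² + 0.15178571² + 0.19642857² + 0.125² + 0.21428571² + 0.16964286² = 0.02040816 + 0.02303890 + 0.03858418 + 0.01562500 + 0.04591837 + 0.02877870 = 0.17235332.
So 1/D = 5.802035, i.e. 5.8020 to 4 decimal places.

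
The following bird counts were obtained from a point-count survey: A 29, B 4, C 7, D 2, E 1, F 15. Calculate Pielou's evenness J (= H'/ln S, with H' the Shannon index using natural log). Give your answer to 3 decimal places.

0.738

Total N = 29+4+7+2+1+15 = 58, so the proportions are 0.5, 0.06897, 0.12069, 0.03448, 0.01724, 0.25862 (working shown to 5 dp, full precision carried).
H' = −Σ pᵢ ln pᵢ = −((-0.34657) + (-0.18442) + (-0.25520) + (-0.11611) + (-0.07001) + (-0.34976)) = 1.32208.
With S = 6 species, ln S = 1.79176, so J = 1.32208/1.79176 = 0.73787, i.e. 0.738 to 3 decimal places.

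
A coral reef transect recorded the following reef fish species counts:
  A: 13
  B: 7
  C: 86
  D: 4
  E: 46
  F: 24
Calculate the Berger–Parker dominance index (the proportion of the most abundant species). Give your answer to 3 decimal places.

0.478

Total N = 13+7+86+4+46+24 = 180, so the proportions are 0.07222, 0.03889, 0.47778, 0.02222, 0.25556, 0.13333 (working shown to 5 dp, full precision carried).
The largest proportion is 0.47778, i.e. d = 0.478 to 3 decimal places.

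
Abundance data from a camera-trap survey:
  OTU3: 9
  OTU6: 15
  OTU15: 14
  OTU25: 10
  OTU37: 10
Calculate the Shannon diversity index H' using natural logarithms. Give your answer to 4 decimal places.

Total N = 9+15+14+10+10 = 58, so the proportions are 0.155172, 0.258621, 0.241379, 0.172414, 0.172414 (working shown to 6 dp, full precision carried).
Each pᵢ ln pᵢ term: 0.155172×(-1.863218)=-0.289120, 0.258621×(-1.352393)=-0.349757, 0.241379×(-1.421386)=-0.343093, 0.172414×(-1.757858)=-0.303079, 0.172414×(-1.757858)=-0.303079.
Sum = -1.588128, so H' = 1.5881.

1.5881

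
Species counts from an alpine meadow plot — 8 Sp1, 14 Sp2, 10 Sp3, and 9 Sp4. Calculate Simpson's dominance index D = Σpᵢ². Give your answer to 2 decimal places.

Total N = 8+14+10+9 = 41, so the proportions are 0.1951, 0.3415, 0.2439, 0.2195 (working shown to 4 dp, full precision carried).
D = 0.1951² + 0.3415² + 0.2439² + 0.2195² = 0.0381 + 0.1166 + 0.0595 + 0.0482 = 0.2623.
To 2 decimal places, D = 0.26.

0.26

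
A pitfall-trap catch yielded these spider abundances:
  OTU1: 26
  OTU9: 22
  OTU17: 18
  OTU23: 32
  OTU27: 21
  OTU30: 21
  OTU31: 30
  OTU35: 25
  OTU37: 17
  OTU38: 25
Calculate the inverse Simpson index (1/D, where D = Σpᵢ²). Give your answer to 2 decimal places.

Total N = 26+22+18+32+21+21+30+25+17+25 = 237, so the proportions are 0.109705, 0.092827, 0.075949, 0.135021, 0.088608, 0.088608, 0.126582, 0.105485, 0.07173, 0.105485 (working shown to 6 dp, full precision carried).
D = 0.109705² + 0.092827² + 0.075949² + 0.135021² + 0.088608² + 0.088608² + 0.126582² + 0.105485² + 0.07173² + 0.105485² = 0.012035 + 0.008617 + 0.005768 + 0.018231 + 0.007851 + 0.007851 + 0.016023 + 0.011127 + 0.005145 + 0.011127 = 0.103776.
So 1/D = 9.6361, i.e. 9.64 to 2 decimal places.

9.64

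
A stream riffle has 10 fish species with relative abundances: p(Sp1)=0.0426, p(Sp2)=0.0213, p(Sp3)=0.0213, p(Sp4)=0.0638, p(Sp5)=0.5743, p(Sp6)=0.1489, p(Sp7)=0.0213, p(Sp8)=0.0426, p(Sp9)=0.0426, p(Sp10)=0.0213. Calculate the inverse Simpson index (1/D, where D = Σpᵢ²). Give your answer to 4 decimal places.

D = 0.0426² + 0.0213² + 0.0213² + 0.0638² + 0.5743² + 0.1489² + 0.0213² + 0.0426² + 0.0426² + 0.0213² = 0.0018148 + 0.0004537 + 0.0004537 + 0.0040704 + 0.3298205 + 0.0221712 + 0.0004537 + 0.0018148 + 0.0018148 + 0.0004537 = 0.3633212 (working shown to 7 dp, full precision carried).
So 1/D = 2.752386, i.e. 2.7524 to 4 decimal places.

2.7524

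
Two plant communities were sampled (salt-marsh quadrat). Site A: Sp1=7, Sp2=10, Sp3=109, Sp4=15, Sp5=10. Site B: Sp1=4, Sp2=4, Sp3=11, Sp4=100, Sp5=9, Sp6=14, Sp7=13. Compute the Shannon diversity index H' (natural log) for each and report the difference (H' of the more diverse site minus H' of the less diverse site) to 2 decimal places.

Site A: N=151, proportions 0.04636, 0.06623, 0.72185, 0.09934, 0.06623, giving H' = 0.96661 (working shown to 5 dp, full precision carried).
Site B: N=155, proportions 0.02581, 0.02581, 0.07097, 0.64516, 0.05806, 0.09032, 0.08387, giving H' = 1.24955.
Difference = |0.96661 − 1.24955| = 0.28294, i.e. 0.28 to 2 decimal places.

0.28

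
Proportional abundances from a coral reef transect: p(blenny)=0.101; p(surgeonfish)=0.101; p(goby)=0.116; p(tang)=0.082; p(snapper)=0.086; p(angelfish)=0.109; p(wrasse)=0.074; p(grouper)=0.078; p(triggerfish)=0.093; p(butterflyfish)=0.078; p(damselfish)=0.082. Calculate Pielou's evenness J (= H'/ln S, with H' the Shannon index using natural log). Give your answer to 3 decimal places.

0.996

H' = −Σ pᵢ ln pᵢ = −((-0.23156) + (-0.23156) + (-0.24988) + (-0.20508) + (-0.21099) + (-0.24159) + (-0.19267) + (-0.19898) + (-0.22089) + (-0.19898) + (-0.20508)) = 2.38727 (working shown to 5 dp, full precision carried).
With S = 11 species, ln S = 2.39790, so J = 2.38727/2.39790 = 0.99557, i.e. 0.996 to 3 decimal places.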